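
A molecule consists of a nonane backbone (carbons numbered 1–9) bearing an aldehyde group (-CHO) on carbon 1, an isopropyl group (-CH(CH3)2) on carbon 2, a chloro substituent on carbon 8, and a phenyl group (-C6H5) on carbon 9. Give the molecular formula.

Atom tally by fragment:
  OHCCH2 → C:2 H:3 O:1
  CH(CH(CH3)2) → C:4 H:8
  CH2 → C:1 H:2
  CH2 → C:1 H:2
  CH2 → C:1 H:2
  CH2 → C:1 H:2
  CH2 → C:1 H:2
  CH(Cl) → C:1 H:1 Cl:1
  CH2C6H5 → C:7 H:7
Element totals:
  C: 19
  H: 29
  Cl: 1
  O: 1

C19H29ClO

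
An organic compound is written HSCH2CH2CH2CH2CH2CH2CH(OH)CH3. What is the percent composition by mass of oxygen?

Element totals:
  C: 8
  H: 18
  O: 1
  S: 1
Molecular formula: C8H18OS.
Molar mass = 162.291 g/mol.
Mass from O: 1 × 15.999 = 15.999 g/mol.
%O = 15.999 / 162.291 × 100 = 9.86%.

9.86%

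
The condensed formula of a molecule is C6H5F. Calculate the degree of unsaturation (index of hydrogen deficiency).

4

Atom tally by fragment:
  benzene ring core → C:6 H:6
  (− 1 ring H displaced by substituents)
  + F → F:1
Element totals:
  C: 6
  H: 5
  F: 1
Molecular formula: C6H5F.
DoU = (2C + 2 + N − H − X) / 2 = (2·6 + 2 + 0 − 5 − 1) / 2 = 4.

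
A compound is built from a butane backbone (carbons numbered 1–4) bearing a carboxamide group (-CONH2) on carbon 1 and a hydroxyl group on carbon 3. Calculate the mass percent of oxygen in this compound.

27.31%

Atom tally by fragment:
  H2NOCCH2 → C:2 H:4 O:1 N:1
  CH2 → C:1 H:2
  CH(OH) → C:1 H:2 O:1
  CH3 → C:1 H:3
Element totals:
  C: 5
  H: 11
  N: 1
  O: 2
Molecular formula: C5H11NO2.
Molar mass = 117.148 g/mol.
Mass from O: 2 × 15.999 = 31.998 g/mol.
%O = 31.998 / 117.148 × 100 = 27.31%.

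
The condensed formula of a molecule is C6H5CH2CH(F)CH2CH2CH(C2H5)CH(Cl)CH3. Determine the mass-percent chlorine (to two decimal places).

Atom tally by fragment:
  C6H5CH2 → C:7 H:7
  CH(F) → C:1 H:1 F:1
  CH2 → C:1 H:2
  CH2 → C:1 H:2
  CH(C2H5) → C:3 H:6
  CH(Cl) → C:1 H:1 Cl:1
  CH3 → C:1 H:3
Element totals:
  C: 15
  H: 22
  Cl: 1
  F: 1
Molecular formula: C15H22ClF.
Molar mass = 256.789 g/mol.
Mass from Cl: 1 × 35.45 = 35.450 g/mol.
%Cl = 35.450 / 256.789 × 100 = 13.81%.

13.81%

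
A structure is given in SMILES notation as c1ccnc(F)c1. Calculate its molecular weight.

Atom tally by fragment:
  pyridine ring core → C:5 H:5 N:1
  (− 1 ring H displaced by substituents)
  + F → F:1
Element totals:
  C: 5
  H: 4
  F: 1
  N: 1
Molecular formula: C5H4FN.
  M = 5(12.011) + 4(1.008) + 18.998 + 14.007
    = 60.055 + 4.032 + 18.998 + 14.007 = 97.092

97.09 g/mol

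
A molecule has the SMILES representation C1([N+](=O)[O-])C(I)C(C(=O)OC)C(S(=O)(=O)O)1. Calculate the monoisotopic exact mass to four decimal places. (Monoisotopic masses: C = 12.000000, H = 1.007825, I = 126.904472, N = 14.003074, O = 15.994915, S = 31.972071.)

Atom tally by fragment:
  cyclobutane ring core → C:4 H:8
  (− 4 ring H displaced by substituents)
  + NO2 → N:1 O:2
  + I → I:1
  + COOCH3 → C:2 H:3 O:2
  + SO3H → S:1 O:3 H:1
Element totals:
  C: 6
  H: 8
  I: 1
  N: 1
  O: 7
  S: 1
Molecular formula: C6H8INO7S.
  M = 6(12.0) + 8(1.007825) + 126.904472 + 14.003074 + 7(15.994915) + 31.972071
    = 72.000000 + 8.062600 + 126.904472 + 14.003074 + 111.964405 + 31.972071 = 364.906622

364.9066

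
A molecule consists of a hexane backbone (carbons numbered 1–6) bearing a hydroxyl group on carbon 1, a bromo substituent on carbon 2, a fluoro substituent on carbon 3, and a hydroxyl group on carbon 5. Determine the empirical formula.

C6H12BrFO2

Atom tally by fragment:
  HOCH2 → C:1 H:3 O:1
  CH(Br) → C:1 H:1 Br:1
  CH(F) → C:1 H:1 F:1
  CH2 → C:1 H:2
  CH(OH) → C:1 H:2 O:1
  CH3 → C:1 H:3
Element totals:
  C: 6
  H: 12
  Br: 1
  F: 1
  O: 2
Molecular formula: C6H12BrFO2.
gcd of subscripts (1, 6, 1, 12, 2) = 1, so the empirical formula equals the molecular formula.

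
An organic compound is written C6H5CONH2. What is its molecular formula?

Atom tally by fragment:
  benzene ring core → C:6 H:6
  (− 1 ring H displaced by substituents)
  + CONH2 → C:1 H:2 O:1 N:1
Element totals:
  C: 7
  H: 7
  N: 1
  O: 1

C7H7NO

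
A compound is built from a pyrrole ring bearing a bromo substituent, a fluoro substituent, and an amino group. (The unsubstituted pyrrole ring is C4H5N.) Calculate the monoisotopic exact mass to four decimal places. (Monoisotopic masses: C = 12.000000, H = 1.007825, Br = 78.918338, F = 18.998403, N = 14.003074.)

Atom tally by fragment:
  pyrrole ring core → C:4 H:5 N:1
  (− 3 ring H displaced by substituents)
  + Br → Br:1
  + F → F:1
  + NH2 → N:1 H:2
Element totals:
  C: 4
  H: 4
  Br: 1
  F: 1
  N: 2
Molecular formula: C4H4BrFN2.
  M = 4(12.0) + 4(1.007825) + 78.918338 + 18.998403 + 2(14.003074)
    = 48.000000 + 4.031300 + 78.918338 + 18.998403 + 28.006148 = 177.954189

177.9542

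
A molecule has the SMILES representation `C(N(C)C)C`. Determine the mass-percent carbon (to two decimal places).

Atom tally by fragment:
  (CH3)2NCH2 → C:3 H:8 N:1
  CH3 → C:1 H:3
Element totals:
  C: 4
  H: 11
  N: 1
Molecular formula: C4H11N.
Molar mass = 73.139 g/mol.
Mass from C: 4 × 12.011 = 48.044 g/mol.
%C = 48.044 / 73.139 × 100 = 65.69%.

65.69%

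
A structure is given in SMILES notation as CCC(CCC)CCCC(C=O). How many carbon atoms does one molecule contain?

Atom tally by fragment:
  CH3 → C:1 H:3
  CH2 → C:1 H:2
  CH(CH2CH2CH3) → C:4 H:8
  CH2 → C:1 H:2
  CH2 → C:1 H:2
  CH2 → C:1 H:2
  CH2CHO → C:2 H:3 O:1
Element totals:
  C: 11
  H: 22
  O: 1

11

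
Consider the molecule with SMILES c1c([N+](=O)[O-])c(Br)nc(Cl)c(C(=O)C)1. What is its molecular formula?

C7H4BrClN2O3

Atom tally by fragment:
  pyridine ring core → C:5 H:5 N:1
  (− 4 ring H displaced by substituents)
  + NO2 → N:1 O:2
  + Br → Br:1
  + Cl → Cl:1
  + COCH3 → C:2 H:3 O:1
Element totals:
  C: 7
  H: 4
  Br: 1
  Cl: 1
  N: 2
  O: 3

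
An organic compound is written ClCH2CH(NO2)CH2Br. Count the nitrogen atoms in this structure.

Element totals:
  C: 3
  H: 5
  Br: 1
  Cl: 1
  N: 1
  O: 2

1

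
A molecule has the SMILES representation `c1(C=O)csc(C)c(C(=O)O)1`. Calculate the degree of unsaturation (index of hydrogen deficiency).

5

Atom tally by fragment:
  thiophene ring core → C:4 H:4 S:1
  (− 3 ring H displaced by substituents)
  + CHO → C:1 H:1 O:1
  + CH3 → C:1 H:3
  + COOH → C:1 H:1 O:2
Element totals:
  C: 7
  H: 6
  O: 3
  S: 1
Molecular formula: C7H6O3S.
DoU = (2C + 2 + N − H − X) / 2 = (2·7 + 2 + 0 − 6 − 0) / 2 = 5.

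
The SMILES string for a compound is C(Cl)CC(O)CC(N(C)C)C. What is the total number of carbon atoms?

Atom tally by fragment:
  ClCH2 → C:1 H:2 Cl:1
  CH2 → C:1 H:2
  CH(OH) → C:1 H:2 O:1
  CH2 → C:1 H:2
  CH(N(CH3)2) → C:3 H:7 N:1
  CH3 → C:1 H:3
Element totals:
  C: 8
  H: 18
  Cl: 1
  N: 1
  O: 1

8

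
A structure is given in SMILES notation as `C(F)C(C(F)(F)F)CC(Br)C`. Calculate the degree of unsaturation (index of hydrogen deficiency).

0

Atom tally by fragment:
  FCH2 → C:1 H:2 F:1
  CH(CF3) → C:2 H:1 F:3
  CH2 → C:1 H:2
  CH(Br) → C:1 H:1 Br:1
  CH3 → C:1 H:3
Element totals:
  C: 6
  H: 9
  Br: 1
  F: 4
Molecular formula: C6H9BrF4.
DoU = (2C + 2 + N − H − X) / 2 = (2·6 + 2 + 0 − 9 − 5) / 2 = 0.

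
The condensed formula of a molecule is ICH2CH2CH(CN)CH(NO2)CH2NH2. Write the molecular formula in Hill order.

C6H10IN3O2

Element totals:
  C: 6
  H: 10
  I: 1
  N: 3
  O: 2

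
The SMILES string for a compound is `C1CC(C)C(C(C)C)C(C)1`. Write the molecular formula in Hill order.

Atom tally by fragment:
  cyclopentane ring core → C:5 H:10
  (− 3 ring H displaced by substituents)
  + CH3 → C:1 H:3
  + CH(CH3)2 → C:3 H:7
  + CH3 → C:1 H:3
Element totals:
  C: 10
  H: 20

C10H20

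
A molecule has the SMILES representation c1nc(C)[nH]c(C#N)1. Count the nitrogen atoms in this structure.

Atom tally by fragment:
  imidazole ring core → C:3 H:4 N:2
  (− 2 ring H displaced by substituents)
  + CH3 → C:1 H:3
  + CN → C:1 N:1
Element totals:
  C: 5
  H: 5
  N: 3

3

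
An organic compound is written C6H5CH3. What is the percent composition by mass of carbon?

91.25%

Element totals:
  C: 7
  H: 8
Molecular formula: C7H8.
Molar mass = 92.141 g/mol.
Mass from C: 7 × 12.011 = 84.077 g/mol.
%C = 84.077 / 92.141 × 100 = 91.25%.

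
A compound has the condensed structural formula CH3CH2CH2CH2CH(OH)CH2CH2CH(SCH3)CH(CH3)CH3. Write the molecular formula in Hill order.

Atom tally by fragment:
  CH3 → C:1 H:3
  CH2 → C:1 H:2
  CH2 → C:1 H:2
  CH2 → C:1 H:2
  CH(OH) → C:1 H:2 O:1
  CH2 → C:1 H:2
  CH2 → C:1 H:2
  CH(SCH3) → C:2 H:4 S:1
  CH(CH3) → C:2 H:4
  CH3 → C:1 H:3
Element totals:
  C: 12
  H: 26
  O: 1
  S: 1

C12H26OS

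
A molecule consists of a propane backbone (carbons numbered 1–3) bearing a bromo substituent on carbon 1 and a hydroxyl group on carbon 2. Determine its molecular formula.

Atom tally by fragment:
  BrCH2 → C:1 H:2 Br:1
  CH(OH) → C:1 H:2 O:1
  CH3 → C:1 H:3
Element totals:
  C: 3
  H: 7
  Br: 1
  O: 1

C3H7BrO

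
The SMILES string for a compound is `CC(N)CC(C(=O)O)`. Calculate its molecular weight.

117.15 g/mol

Atom tally by fragment:
  CH3 → C:1 H:3
  CH(NH2) → C:1 H:3 N:1
  CH2 → C:1 H:2
  CH2COOH → C:2 H:3 O:2
Element totals:
  C: 5
  H: 11
  N: 1
  O: 2
Molecular formula: C5H11NO2.
  M = 5(12.011) + 11(1.008) + 14.007 + 2(15.999)
    = 60.055 + 11.088 + 14.007 + 31.998 = 117.148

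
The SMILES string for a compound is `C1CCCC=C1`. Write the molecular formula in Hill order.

C6H10

Atom tally by fragment:
  cyclohexene ring core → C:6 H:10
Element totals:
  C: 6
  H: 10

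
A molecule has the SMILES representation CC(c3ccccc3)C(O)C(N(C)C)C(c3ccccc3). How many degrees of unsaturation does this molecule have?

Atom tally by fragment:
  CH3 → C:1 H:3
  CH(C6H5) → C:7 H:6
  CH(OH) → C:1 H:2 O:1
  CH(N(CH3)2) → C:3 H:7 N:1
  CH2C6H5 → C:7 H:7
Element totals:
  C: 19
  H: 25
  N: 1
  O: 1
Molecular formula: C19H25NO.
DoU = (2C + 2 + N − H − X) / 2 = (2·19 + 2 + 1 − 25 − 0) / 2 = 8.

8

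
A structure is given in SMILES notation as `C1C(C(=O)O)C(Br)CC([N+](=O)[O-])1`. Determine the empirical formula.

Atom tally by fragment:
  cyclopentane ring core → C:5 H:10
  (− 3 ring H displaced by substituents)
  + COOH → C:1 H:1 O:2
  + Br → Br:1
  + NO2 → N:1 O:2
Element totals:
  C: 6
  H: 8
  Br: 1
  N: 1
  O: 4
Molecular formula: C6H8BrNO4.
gcd of subscripts (1, 6, 8, 1, 4) = 1, so the empirical formula equals the molecular formula.

C6H8BrNO4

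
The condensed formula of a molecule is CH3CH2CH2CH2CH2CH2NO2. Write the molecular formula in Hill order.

Element totals:
  C: 6
  H: 13
  N: 1
  O: 2

C6H13NO2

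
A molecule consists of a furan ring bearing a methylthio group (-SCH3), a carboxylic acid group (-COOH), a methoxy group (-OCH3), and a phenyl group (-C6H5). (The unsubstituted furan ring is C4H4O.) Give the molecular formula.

C13H12O4S

Atom tally by fragment:
  furan ring core → C:4 H:4 O:1
  (− 4 ring H displaced by substituents)
  + SCH3 → C:1 H:3 S:1
  + COOH → C:1 H:1 O:2
  + OCH3 → C:1 H:3 O:1
  + C6H5 → C:6 H:5
Element totals:
  C: 13
  H: 12
  O: 4
  S: 1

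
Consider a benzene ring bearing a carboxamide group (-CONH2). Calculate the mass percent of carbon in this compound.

Atom tally by fragment:
  benzene ring core → C:6 H:6
  (− 1 ring H displaced by substituents)
  + CONH2 → C:1 H:2 O:1 N:1
Element totals:
  C: 7
  H: 7
  N: 1
  O: 1
Molecular formula: C7H7NO.
Molar mass = 121.139 g/mol.
Mass from C: 7 × 12.011 = 84.077 g/mol.
%C = 84.077 / 121.139 × 100 = 69.41%.

69.41%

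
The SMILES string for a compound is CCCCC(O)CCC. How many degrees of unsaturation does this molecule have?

Atom tally by fragment:
  CH3 → C:1 H:3
  CH2 → C:1 H:2
  CH2 → C:1 H:2
  CH2 → C:1 H:2
  CH(OH) → C:1 H:2 O:1
  CH2 → C:1 H:2
  CH2 → C:1 H:2
  CH3 → C:1 H:3
Element totals:
  C: 8
  H: 18
  O: 1
Molecular formula: C8H18O.
DoU = (2C + 2 + N − H − X) / 2 = (2·8 + 2 + 0 − 18 − 0) / 2 = 0.

0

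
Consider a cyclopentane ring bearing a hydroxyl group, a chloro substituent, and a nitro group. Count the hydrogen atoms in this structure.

Atom tally by fragment:
  cyclopentane ring core → C:5 H:10
  (− 3 ring H displaced by substituents)
  + OH → O:1 H:1
  + Cl → Cl:1
  + NO2 → N:1 O:2
Element totals:
  C: 5
  H: 8
  Cl: 1
  N: 1
  O: 3

8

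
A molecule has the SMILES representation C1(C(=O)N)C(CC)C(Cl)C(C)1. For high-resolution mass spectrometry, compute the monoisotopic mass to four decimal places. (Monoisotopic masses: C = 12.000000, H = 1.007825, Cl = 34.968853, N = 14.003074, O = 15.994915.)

175.0764

Atom tally by fragment:
  cyclobutane ring core → C:4 H:8
  (− 4 ring H displaced by substituents)
  + CONH2 → C:1 H:2 O:1 N:1
  + C2H5 → C:2 H:5
  + Cl → Cl:1
  + CH3 → C:1 H:3
Element totals:
  C: 8
  H: 14
  Cl: 1
  N: 1
  O: 1
Molecular formula: C8H14ClNO.
  M = 8(12.0) + 14(1.007825) + 34.968853 + 14.003074 + 15.994915
    = 96.000000 + 14.109550 + 34.968853 + 14.003074 + 15.994915 = 175.076392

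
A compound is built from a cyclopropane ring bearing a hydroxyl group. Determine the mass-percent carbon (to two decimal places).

62.04%

Atom tally by fragment:
  cyclopropane ring core → C:3 H:6
  (− 1 ring H displaced by substituents)
  + OH → O:1 H:1
Element totals:
  C: 3
  H: 6
  O: 1
Molecular formula: C3H6O.
Molar mass = 58.080 g/mol.
Mass from C: 3 × 12.011 = 36.033 g/mol.
%C = 36.033 / 58.080 × 100 = 62.04%.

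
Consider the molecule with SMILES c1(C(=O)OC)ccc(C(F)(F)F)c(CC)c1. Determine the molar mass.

232.20 g/mol

Atom tally by fragment:
  benzene ring core → C:6 H:6
  (− 3 ring H displaced by substituents)
  + COOCH3 → C:2 H:3 O:2
  + CF3 → C:1 F:3
  + C2H5 → C:2 H:5
Element totals:
  C: 11
  H: 11
  F: 3
  O: 2
Molecular formula: C11H11F3O2.
  M = 11(12.011) + 11(1.008) + 3(18.998) + 2(15.999)
    = 132.121 + 11.088 + 56.994 + 31.998 = 232.201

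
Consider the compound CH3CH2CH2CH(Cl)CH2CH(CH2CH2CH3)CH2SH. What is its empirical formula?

C10H21ClS

Atom tally by fragment:
  CH3 → C:1 H:3
  CH2 → C:1 H:2
  CH2 → C:1 H:2
  CH(Cl) → C:1 H:1 Cl:1
  CH2 → C:1 H:2
  CH(CH2CH2CH3) → C:4 H:8
  CH2SH → C:1 H:3 S:1
Element totals:
  C: 10
  H: 21
  Cl: 1
  S: 1
Molecular formula: C10H21ClS.
gcd of subscripts (10, 1, 21, 1) = 1, so the empirical formula equals the molecular formula.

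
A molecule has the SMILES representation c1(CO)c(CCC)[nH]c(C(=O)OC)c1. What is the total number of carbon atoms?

Atom tally by fragment:
  pyrrole ring core → C:4 H:5 N:1
  (− 3 ring H displaced by substituents)
  + CH2OH → C:1 H:3 O:1
  + CH2CH2CH3 → C:3 H:7
  + COOCH3 → C:2 H:3 O:2
Element totals:
  C: 10
  H: 15
  N: 1
  O: 3

10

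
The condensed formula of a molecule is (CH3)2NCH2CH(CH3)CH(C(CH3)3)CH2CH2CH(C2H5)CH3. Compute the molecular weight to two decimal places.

241.46 g/mol

Element totals:
  C: 16
  H: 35
  N: 1
Molecular formula: C16H35N.
  M = 16(12.011) + 35(1.008) + 14.007
    = 192.176 + 35.280 + 14.007 = 241.463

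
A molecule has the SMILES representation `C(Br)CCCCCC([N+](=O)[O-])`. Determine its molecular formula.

C7H14BrNO2

Atom tally by fragment:
  BrCH2 → C:1 H:2 Br:1
  CH2 → C:1 H:2
  CH2 → C:1 H:2
  CH2 → C:1 H:2
  CH2 → C:1 H:2
  CH2 → C:1 H:2
  CH2NO2 → C:1 H:2 N:1 O:2
Element totals:
  C: 7
  H: 14
  Br: 1
  N: 1
  O: 2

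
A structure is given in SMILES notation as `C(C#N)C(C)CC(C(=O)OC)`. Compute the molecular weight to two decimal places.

Atom tally by fragment:
  NCCH2 → C:2 H:2 N:1
  CH(CH3) → C:2 H:4
  CH2 → C:1 H:2
  CH2COOCH3 → C:3 H:5 O:2
Element totals:
  C: 8
  H: 13
  N: 1
  O: 2
Molecular formula: C8H13NO2.
  M = 8(12.011) + 13(1.008) + 14.007 + 2(15.999)
    = 96.088 + 13.104 + 14.007 + 31.998 = 155.197

155.20 g/mol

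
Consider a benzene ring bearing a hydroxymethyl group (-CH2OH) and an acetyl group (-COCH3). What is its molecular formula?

C9H10O2

Atom tally by fragment:
  benzene ring core → C:6 H:6
  (− 2 ring H displaced by substituents)
  + CH2OH → C:1 H:3 O:1
  + COCH3 → C:2 H:3 O:1
Element totals:
  C: 9
  H: 10
  O: 2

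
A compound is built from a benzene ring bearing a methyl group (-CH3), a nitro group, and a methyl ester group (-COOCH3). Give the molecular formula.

Atom tally by fragment:
  benzene ring core → C:6 H:6
  (− 3 ring H displaced by substituents)
  + CH3 → C:1 H:3
  + NO2 → N:1 O:2
  + COOCH3 → C:2 H:3 O:2
Element totals:
  C: 9
  H: 9
  N: 1
  O: 4

C9H9NO4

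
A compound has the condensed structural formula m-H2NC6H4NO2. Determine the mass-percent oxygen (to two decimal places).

Atom tally by fragment:
  benzene ring core → C:6 H:6
  (− 2 ring H displaced by substituents)
  + NH2 → N:1 H:2
  + NO2 → N:1 O:2
Element totals:
  C: 6
  H: 6
  N: 2
  O: 2
Molecular formula: C6H6N2O2.
Molar mass = 138.126 g/mol.
Mass from O: 2 × 15.999 = 31.998 g/mol.
%O = 31.998 / 138.126 × 100 = 23.17%.

23.17%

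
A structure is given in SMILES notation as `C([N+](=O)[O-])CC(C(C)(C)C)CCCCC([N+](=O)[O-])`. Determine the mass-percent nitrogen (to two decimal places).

Atom tally by fragment:
  O2NCH2 → C:1 H:2 N:1 O:2
  CH2 → C:1 H:2
  CH(C(CH3)3) → C:5 H:10
  CH2 → C:1 H:2
  CH2 → C:1 H:2
  CH2 → C:1 H:2
  CH2 → C:1 H:2
  CH2NO2 → C:1 H:2 N:1 O:2
Element totals:
  C: 12
  H: 24
  N: 2
  O: 4
Molecular formula: C12H24N2O4.
Molar mass = 260.334 g/mol.
Mass from N: 2 × 14.007 = 28.014 g/mol.
%N = 28.014 / 260.334 × 100 = 10.76%.

10.76%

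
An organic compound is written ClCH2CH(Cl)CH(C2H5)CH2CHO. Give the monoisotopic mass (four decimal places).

182.0265

Atom tally by fragment:
  ClCH2 → C:1 H:2 Cl:1
  CH(Cl) → C:1 H:1 Cl:1
  CH(C2H5) → C:3 H:6
  CH2CHO → C:2 H:3 O:1
Element totals:
  C: 7
  H: 12
  Cl: 2
  O: 1
Molecular formula: C7H12Cl2O.
  M = 7(12.0) + 12(1.007825) + 2(34.968853) + 15.994915
    = 84.000000 + 12.093900 + 69.937706 + 15.994915 = 182.026521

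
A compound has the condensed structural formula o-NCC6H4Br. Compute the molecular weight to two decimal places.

Element totals:
  C: 7
  H: 4
  Br: 1
  N: 1
Molecular formula: C7H4BrN.
  M = 7(12.011) + 4(1.008) + 79.904 + 14.007
    = 84.077 + 4.032 + 79.904 + 14.007 = 182.020

182.02 g/mol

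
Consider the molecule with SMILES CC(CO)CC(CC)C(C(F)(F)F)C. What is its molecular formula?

Atom tally by fragment:
  CH3 → C:1 H:3
  CH(CH2OH) → C:2 H:4 O:1
  CH2 → C:1 H:2
  CH(C2H5) → C:3 H:6
  CH(CF3) → C:2 H:1 F:3
  CH3 → C:1 H:3
Element totals:
  C: 10
  H: 19
  F: 3
  O: 1

C10H19F3O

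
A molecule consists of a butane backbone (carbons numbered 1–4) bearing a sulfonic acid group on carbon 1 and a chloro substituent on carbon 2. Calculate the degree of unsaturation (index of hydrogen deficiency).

Atom tally by fragment:
  HO3SCH2 → C:1 H:3 S:1 O:3
  CH(Cl) → C:1 H:1 Cl:1
  CH2 → C:1 H:2
  CH3 → C:1 H:3
Element totals:
  C: 4
  H: 9
  Cl: 1
  O: 3
  S: 1
Molecular formula: C4H9ClO3S.
DoU = (2C + 2 + N − H − X) / 2 = (2·4 + 2 + 0 − 9 − 1) / 2 = 0.

0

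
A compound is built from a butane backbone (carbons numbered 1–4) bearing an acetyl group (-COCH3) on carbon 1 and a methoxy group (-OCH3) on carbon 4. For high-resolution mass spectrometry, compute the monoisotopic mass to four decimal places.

Atom tally by fragment:
  CH3COCH2 → C:3 H:5 O:1
  CH2 → C:1 H:2
  CH2 → C:1 H:2
  CH2OCH3 → C:2 H:5 O:1
Element totals:
  C: 7
  H: 14
  O: 2
Molecular formula: C7H14O2.
  M = 7(12.0) + 14(1.007825) + 2(15.994915)
    = 84.000000 + 14.109550 + 31.989830 = 130.099380

130.0994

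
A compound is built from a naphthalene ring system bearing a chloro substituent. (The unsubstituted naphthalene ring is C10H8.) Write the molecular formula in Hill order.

Atom tally by fragment:
  naphthalene ring system core → C:10 H:8
  (− 1 ring H displaced by substituents)
  + Cl → Cl:1
Element totals:
  C: 10
  H: 7
  Cl: 1

C10H7Cl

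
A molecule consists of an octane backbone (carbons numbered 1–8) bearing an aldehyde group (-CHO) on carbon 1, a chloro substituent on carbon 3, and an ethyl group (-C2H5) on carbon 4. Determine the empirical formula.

Atom tally by fragment:
  OHCCH2 → C:2 H:3 O:1
  CH2 → C:1 H:2
  CH(Cl) → C:1 H:1 Cl:1
  CH(C2H5) → C:3 H:6
  CH2 → C:1 H:2
  CH2 → C:1 H:2
  CH2 → C:1 H:2
  CH3 → C:1 H:3
Element totals:
  C: 11
  H: 21
  Cl: 1
  O: 1
Molecular formula: C11H21ClO.
gcd of subscripts (11, 1, 21, 1) = 1, so the empirical formula equals the molecular formula.

C11H21ClO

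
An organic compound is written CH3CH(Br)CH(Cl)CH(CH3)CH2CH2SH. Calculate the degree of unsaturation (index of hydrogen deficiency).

0

Atom tally by fragment:
  CH3 → C:1 H:3
  CH(Br) → C:1 H:1 Br:1
  CH(Cl) → C:1 H:1 Cl:1
  CH(CH3) → C:2 H:4
  CH2 → C:1 H:2
  CH2SH → C:1 H:3 S:1
Element totals:
  C: 7
  H: 14
  Br: 1
  Cl: 1
  S: 1
Molecular formula: C7H14BrClS.
DoU = (2C + 2 + N − H − X) / 2 = (2·7 + 2 + 0 − 14 − 2) / 2 = 0.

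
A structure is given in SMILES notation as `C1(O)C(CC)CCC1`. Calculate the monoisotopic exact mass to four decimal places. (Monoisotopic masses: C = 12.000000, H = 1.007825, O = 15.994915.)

114.1045

Atom tally by fragment:
  cyclopentane ring core → C:5 H:10
  (− 2 ring H displaced by substituents)
  + OH → O:1 H:1
  + C2H5 → C:2 H:5
Element totals:
  C: 7
  H: 14
  O: 1
Molecular formula: C7H14O.
  M = 7(12.0) + 14(1.007825) + 15.994915
    = 84.000000 + 14.109550 + 15.994915 = 114.104465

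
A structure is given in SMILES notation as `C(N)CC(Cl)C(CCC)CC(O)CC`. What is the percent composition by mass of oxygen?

7.21%

Atom tally by fragment:
  H2NCH2 → C:1 H:4 N:1
  CH2 → C:1 H:2
  CH(Cl) → C:1 H:1 Cl:1
  CH(CH2CH2CH3) → C:4 H:8
  CH2 → C:1 H:2
  CH(OH) → C:1 H:2 O:1
  CH2 → C:1 H:2
  CH3 → C:1 H:3
Element totals:
  C: 11
  H: 24
  Cl: 1
  N: 1
  O: 1
Molecular formula: C11H24ClNO.
Molar mass = 221.769 g/mol.
Mass from O: 1 × 15.999 = 15.999 g/mol.
%O = 15.999 / 221.769 × 100 = 7.21%.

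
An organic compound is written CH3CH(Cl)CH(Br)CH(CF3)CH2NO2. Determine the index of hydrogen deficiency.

1

Element totals:
  C: 6
  H: 8
  Br: 1
  Cl: 1
  F: 3
  N: 1
  O: 2
Molecular formula: C6H8BrClF3NO2.
DoU = (2C + 2 + N − H − X) / 2 = (2·6 + 2 + 1 − 8 − 5) / 2 = 1.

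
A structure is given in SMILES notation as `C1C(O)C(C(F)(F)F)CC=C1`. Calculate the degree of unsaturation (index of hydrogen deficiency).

2

Atom tally by fragment:
  cyclohexene ring core → C:6 H:10
  (− 2 ring H displaced by substituents)
  + OH → O:1 H:1
  + CF3 → C:1 F:3
Element totals:
  C: 7
  H: 9
  F: 3
  O: 1
Molecular formula: C7H9F3O.
DoU = (2C + 2 + N − H − X) / 2 = (2·7 + 2 + 0 − 9 − 3) / 2 = 2.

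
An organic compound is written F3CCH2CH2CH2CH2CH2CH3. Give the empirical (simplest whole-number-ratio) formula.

Atom tally by fragment:
  F3CCH2 → C:2 H:2 F:3
  CH2 → C:1 H:2
  CH2 → C:1 H:2
  CH2 → C:1 H:2
  CH2 → C:1 H:2
  CH3 → C:1 H:3
Element totals:
  C: 7
  H: 13
  F: 3
Molecular formula: C7H13F3.
gcd of subscripts (7, 3, 13) = 1, so the empirical formula equals the molecular formula.

C7H13F3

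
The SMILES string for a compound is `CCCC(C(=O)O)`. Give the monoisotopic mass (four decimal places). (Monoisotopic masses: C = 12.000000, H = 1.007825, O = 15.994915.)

Atom tally by fragment:
  CH3 → C:1 H:3
  CH2 → C:1 H:2
  CH2 → C:1 H:2
  CH2COOH → C:2 H:3 O:2
Element totals:
  C: 5
  H: 10
  O: 2
Molecular formula: C5H10O2.
  M = 5(12.0) + 10(1.007825) + 2(15.994915)
    = 60.000000 + 10.078250 + 31.989830 = 102.068080

102.0681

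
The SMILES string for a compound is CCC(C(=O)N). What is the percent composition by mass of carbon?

55.15%

Atom tally by fragment:
  CH3 → C:1 H:3
  CH2 → C:1 H:2
  CH2CONH2 → C:2 H:4 O:1 N:1
Element totals:
  C: 4
  H: 9
  N: 1
  O: 1
Molecular formula: C4H9NO.
Molar mass = 87.122 g/mol.
Mass from C: 4 × 12.011 = 48.044 g/mol.
%C = 48.044 / 87.122 × 100 = 55.15%.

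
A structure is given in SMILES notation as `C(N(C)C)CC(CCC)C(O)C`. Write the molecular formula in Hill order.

C10H23NO

Atom tally by fragment:
  (CH3)2NCH2 → C:3 H:8 N:1
  CH2 → C:1 H:2
  CH(CH2CH2CH3) → C:4 H:8
  CH(OH) → C:1 H:2 O:1
  CH3 → C:1 H:3
Element totals:
  C: 10
  H: 23
  N: 1
  O: 1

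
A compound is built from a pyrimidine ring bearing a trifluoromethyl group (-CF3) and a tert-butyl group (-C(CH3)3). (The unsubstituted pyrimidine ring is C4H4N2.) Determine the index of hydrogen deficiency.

4

Atom tally by fragment:
  pyrimidine ring core → C:4 H:4 N:2
  (− 2 ring H displaced by substituents)
  + CF3 → C:1 F:3
  + C(CH3)3 → C:4 H:9
Element totals:
  C: 9
  H: 11
  F: 3
  N: 2
Molecular formula: C9H11F3N2.
DoU = (2C + 2 + N − H − X) / 2 = (2·9 + 2 + 2 − 11 − 3) / 2 = 4.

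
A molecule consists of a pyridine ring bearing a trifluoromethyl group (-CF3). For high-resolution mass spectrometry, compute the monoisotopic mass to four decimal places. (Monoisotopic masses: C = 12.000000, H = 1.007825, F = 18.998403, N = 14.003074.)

147.0296

Atom tally by fragment:
  pyridine ring core → C:5 H:5 N:1
  (− 1 ring H displaced by substituents)
  + CF3 → C:1 F:3
Element totals:
  C: 6
  H: 4
  F: 3
  N: 1
Molecular formula: C6H4F3N.
  M = 6(12.0) + 4(1.007825) + 3(18.998403) + 14.003074
    = 72.000000 + 4.031300 + 56.995209 + 14.003074 = 147.029583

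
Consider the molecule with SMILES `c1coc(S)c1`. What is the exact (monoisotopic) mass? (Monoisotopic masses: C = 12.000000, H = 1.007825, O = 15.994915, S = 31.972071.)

Atom tally by fragment:
  furan ring core → C:4 H:4 O:1
  (− 1 ring H displaced by substituents)
  + SH → S:1 H:1
Element totals:
  C: 4
  H: 4
  O: 1
  S: 1
Molecular formula: C4H4OS.
  M = 4(12.0) + 4(1.007825) + 15.994915 + 31.972071
    = 48.000000 + 4.031300 + 15.994915 + 31.972071 = 99.998286

99.9983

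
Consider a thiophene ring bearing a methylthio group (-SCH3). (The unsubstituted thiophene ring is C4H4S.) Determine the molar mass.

130.22 g/mol

Atom tally by fragment:
  thiophene ring core → C:4 H:4 S:1
  (− 1 ring H displaced by substituents)
  + SCH3 → C:1 H:3 S:1
Element totals:
  C: 5
  H: 6
  S: 2
Molecular formula: C5H6S2.
  M = 5(12.011) + 6(1.008) + 2(32.06)
    = 60.055 + 6.048 + 64.120 = 130.223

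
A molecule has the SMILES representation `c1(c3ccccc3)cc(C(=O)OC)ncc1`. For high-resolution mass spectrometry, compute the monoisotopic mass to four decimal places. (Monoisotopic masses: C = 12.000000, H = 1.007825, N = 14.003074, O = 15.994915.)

213.0790

Atom tally by fragment:
  pyridine ring core → C:5 H:5 N:1
  (− 2 ring H displaced by substituents)
  + C6H5 → C:6 H:5
  + COOCH3 → C:2 H:3 O:2
Element totals:
  C: 13
  H: 11
  N: 1
  O: 2
Molecular formula: C13H11NO2.
  M = 13(12.0) + 11(1.007825) + 14.003074 + 2(15.994915)
    = 156.000000 + 11.086075 + 14.003074 + 31.989830 = 213.078979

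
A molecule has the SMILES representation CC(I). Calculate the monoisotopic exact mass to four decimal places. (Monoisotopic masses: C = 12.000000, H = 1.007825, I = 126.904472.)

155.9436

Atom tally by fragment:
  CH3 → C:1 H:3
  CH2I → C:1 H:2 I:1
Element totals:
  C: 2
  H: 5
  I: 1
Molecular formula: C2H5I.
  M = 2(12.0) + 5(1.007825) + 126.904472
    = 24.000000 + 5.039125 + 126.904472 = 155.943597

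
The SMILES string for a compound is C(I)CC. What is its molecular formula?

Atom tally by fragment:
  ICH2 → C:1 H:2 I:1
  CH2 → C:1 H:2
  CH3 → C:1 H:3
Element totals:
  C: 3
  H: 7
  I: 1

C3H7I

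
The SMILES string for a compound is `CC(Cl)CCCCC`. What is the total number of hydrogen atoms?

15

Atom tally by fragment:
  CH3 → C:1 H:3
  CH(Cl) → C:1 H:1 Cl:1
  CH2 → C:1 H:2
  CH2 → C:1 H:2
  CH2 → C:1 H:2
  CH2 → C:1 H:2
  CH3 → C:1 H:3
Element totals:
  C: 7
  H: 15
  Cl: 1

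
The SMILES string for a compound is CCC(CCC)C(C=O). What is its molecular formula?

C8H16O

Atom tally by fragment:
  CH3 → C:1 H:3
  CH2 → C:1 H:2
  CH(CH2CH2CH3) → C:4 H:8
  CH2CHO → C:2 H:3 O:1
Element totals:
  C: 8
  H: 16
  O: 1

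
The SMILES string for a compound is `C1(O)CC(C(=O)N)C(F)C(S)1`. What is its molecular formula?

Atom tally by fragment:
  cyclopentane ring core → C:5 H:10
  (− 4 ring H displaced by substituents)
  + OH → O:1 H:1
  + CONH2 → C:1 H:2 O:1 N:1
  + F → F:1
  + SH → S:1 H:1
Element totals:
  C: 6
  H: 10
  F: 1
  N: 1
  O: 2
  S: 1

C6H10FNO2S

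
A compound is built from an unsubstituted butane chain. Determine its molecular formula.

C4H10

Atom tally by fragment:
  CH3 → C:1 H:3
  CH2 → C:1 H:2
  CH2 → C:1 H:2
  CH3 → C:1 H:3
Element totals:
  C: 4
  H: 10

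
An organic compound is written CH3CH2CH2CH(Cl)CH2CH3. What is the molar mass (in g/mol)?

Element totals:
  C: 6
  H: 13
  Cl: 1
Molecular formula: C6H13Cl.
  M = 6(12.011) + 13(1.008) + 35.45
    = 72.066 + 13.104 + 35.450 = 120.620

120.62 g/mol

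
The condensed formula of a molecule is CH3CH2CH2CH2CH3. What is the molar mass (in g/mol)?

72.15 g/mol

Atom tally by fragment:
  CH3 → C:1 H:3
  CH2 → C:1 H:2
  CH2 → C:1 H:2
  CH2 → C:1 H:2
  CH3 → C:1 H:3
Element totals:
  C: 5
  H: 12
Molecular formula: C5H12.
  M = 5(12.011) + 12(1.008)
    = 60.055 + 12.096 = 72.151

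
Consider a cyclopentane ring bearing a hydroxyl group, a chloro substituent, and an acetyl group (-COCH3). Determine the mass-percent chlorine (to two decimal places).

21.80%

Atom tally by fragment:
  cyclopentane ring core → C:5 H:10
  (− 3 ring H displaced by substituents)
  + OH → O:1 H:1
  + Cl → Cl:1
  + COCH3 → C:2 H:3 O:1
Element totals:
  C: 7
  H: 11
  Cl: 1
  O: 2
Molecular formula: C7H11ClO2.
Molar mass = 162.613 g/mol.
Mass from Cl: 1 × 35.45 = 35.450 g/mol.
%Cl = 35.450 / 162.613 × 100 = 21.80%.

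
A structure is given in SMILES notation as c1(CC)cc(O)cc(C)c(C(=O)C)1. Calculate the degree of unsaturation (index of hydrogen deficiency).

Atom tally by fragment:
  benzene ring core → C:6 H:6
  (− 4 ring H displaced by substituents)
  + C2H5 → C:2 H:5
  + OH → O:1 H:1
  + CH3 → C:1 H:3
  + COCH3 → C:2 H:3 O:1
Element totals:
  C: 11
  H: 14
  O: 2
Molecular formula: C11H14O2.
DoU = (2C + 2 + N − H − X) / 2 = (2·11 + 2 + 0 − 14 − 0) / 2 = 5.

5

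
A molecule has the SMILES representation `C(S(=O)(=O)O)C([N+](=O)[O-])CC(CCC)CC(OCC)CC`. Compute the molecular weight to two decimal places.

325.42 g/mol

Atom tally by fragment:
  HO3SCH2 → C:1 H:3 S:1 O:3
  CH(NO2) → C:1 H:1 N:1 O:2
  CH2 → C:1 H:2
  CH(CH2CH2CH3) → C:4 H:8
  CH2 → C:1 H:2
  CH(OC2H5) → C:3 H:6 O:1
  CH2 → C:1 H:2
  CH3 → C:1 H:3
Element totals:
  C: 13
  H: 27
  N: 1
  O: 6
  S: 1
Molecular formula: C13H27NO6S.
  M = 13(12.011) + 27(1.008) + 14.007 + 6(15.999) + 32.06
    = 156.143 + 27.216 + 14.007 + 95.994 + 32.060 = 325.420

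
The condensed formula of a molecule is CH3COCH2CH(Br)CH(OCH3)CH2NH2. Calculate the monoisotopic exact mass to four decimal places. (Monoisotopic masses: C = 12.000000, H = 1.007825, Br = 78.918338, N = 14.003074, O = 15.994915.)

223.0208

Element totals:
  C: 7
  H: 14
  Br: 1
  N: 1
  O: 2
Molecular formula: C7H14BrNO2.
  M = 7(12.0) + 14(1.007825) + 78.918338 + 14.003074 + 2(15.994915)
    = 84.000000 + 14.109550 + 78.918338 + 14.003074 + 31.989830 = 223.020792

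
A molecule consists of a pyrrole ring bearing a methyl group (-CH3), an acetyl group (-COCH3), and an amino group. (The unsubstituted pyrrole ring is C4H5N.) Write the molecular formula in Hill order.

Atom tally by fragment:
  pyrrole ring core → C:4 H:5 N:1
  (− 3 ring H displaced by substituents)
  + CH3 → C:1 H:3
  + COCH3 → C:2 H:3 O:1
  + NH2 → N:1 H:2
Element totals:
  C: 7
  H: 10
  N: 2
  O: 1

C7H10N2O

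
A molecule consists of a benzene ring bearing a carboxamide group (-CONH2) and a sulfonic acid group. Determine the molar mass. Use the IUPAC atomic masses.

201.20 g/mol

Atom tally by fragment:
  benzene ring core → C:6 H:6
  (− 2 ring H displaced by substituents)
  + CONH2 → C:1 H:2 O:1 N:1
  + SO3H → S:1 O:3 H:1
Element totals:
  C: 7
  H: 7
  N: 1
  O: 4
  S: 1
Molecular formula: C7H7NO4S.
  M = 7(12.011) + 7(1.008) + 14.007 + 4(15.999) + 32.06
    = 84.077 + 7.056 + 14.007 + 63.996 + 32.060 = 201.196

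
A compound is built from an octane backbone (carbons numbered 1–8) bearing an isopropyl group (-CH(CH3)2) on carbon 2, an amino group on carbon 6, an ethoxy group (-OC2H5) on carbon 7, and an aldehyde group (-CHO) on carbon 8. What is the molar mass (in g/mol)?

243.39 g/mol

Atom tally by fragment:
  CH3 → C:1 H:3
  CH(CH(CH3)2) → C:4 H:8
  CH2 → C:1 H:2
  CH2 → C:1 H:2
  CH2 → C:1 H:2
  CH(NH2) → C:1 H:3 N:1
  CH(OC2H5) → C:3 H:6 O:1
  CH2CHO → C:2 H:3 O:1
Element totals:
  C: 14
  H: 29
  N: 1
  O: 2
Molecular formula: C14H29NO2.
  M = 14(12.011) + 29(1.008) + 14.007 + 2(15.999)
    = 168.154 + 29.232 + 14.007 + 31.998 = 243.391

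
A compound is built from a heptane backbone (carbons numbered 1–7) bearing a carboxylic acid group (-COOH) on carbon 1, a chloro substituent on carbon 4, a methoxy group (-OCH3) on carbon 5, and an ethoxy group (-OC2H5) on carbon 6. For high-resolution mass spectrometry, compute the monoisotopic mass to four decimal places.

Atom tally by fragment:
  HOOCCH2 → C:2 H:3 O:2
  CH2 → C:1 H:2
  CH2 → C:1 H:2
  CH(Cl) → C:1 H:1 Cl:1
  CH(OCH3) → C:2 H:4 O:1
  CH(OC2H5) → C:3 H:6 O:1
  CH3 → C:1 H:3
Element totals:
  C: 11
  H: 21
  Cl: 1
  O: 4
Molecular formula: C11H21ClO4.
  M = 11(12.0) + 21(1.007825) + 34.968853 + 4(15.994915)
    = 132.000000 + 21.164325 + 34.968853 + 63.979660 = 252.112838

252.1128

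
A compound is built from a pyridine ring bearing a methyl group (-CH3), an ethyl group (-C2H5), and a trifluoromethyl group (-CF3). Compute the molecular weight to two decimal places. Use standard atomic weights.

189.18 g/mol

Atom tally by fragment:
  pyridine ring core → C:5 H:5 N:1
  (− 3 ring H displaced by substituents)
  + CH3 → C:1 H:3
  + C2H5 → C:2 H:5
  + CF3 → C:1 F:3
Element totals:
  C: 9
  H: 10
  F: 3
  N: 1
Molecular formula: C9H10F3N.
  M = 9(12.011) + 10(1.008) + 3(18.998) + 14.007
    = 108.099 + 10.080 + 56.994 + 14.007 = 189.180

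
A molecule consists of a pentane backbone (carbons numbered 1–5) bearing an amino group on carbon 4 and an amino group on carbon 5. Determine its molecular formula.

Atom tally by fragment:
  CH3 → C:1 H:3
  CH2 → C:1 H:2
  CH2 → C:1 H:2
  CH(NH2) → C:1 H:3 N:1
  CH2NH2 → C:1 H:4 N:1
Element totals:
  C: 5
  H: 14
  N: 2

C5H14N2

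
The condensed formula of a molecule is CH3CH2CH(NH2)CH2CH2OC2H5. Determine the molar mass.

Element totals:
  C: 7
  H: 17
  N: 1
  O: 1
Molecular formula: C7H17NO.
  M = 7(12.011) + 17(1.008) + 14.007 + 15.999
    = 84.077 + 17.136 + 14.007 + 15.999 = 131.219

131.22 g/mol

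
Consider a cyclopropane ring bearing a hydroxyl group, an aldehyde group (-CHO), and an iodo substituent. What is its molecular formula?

Atom tally by fragment:
  cyclopropane ring core → C:3 H:6
  (− 3 ring H displaced by substituents)
  + OH → O:1 H:1
  + CHO → C:1 H:1 O:1
  + I → I:1
Element totals:
  C: 4
  H: 5
  I: 1
  O: 2

C4H5IO2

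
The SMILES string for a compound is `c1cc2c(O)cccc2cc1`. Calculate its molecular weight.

Atom tally by fragment:
  naphthalene ring system core → C:10 H:8
  (− 1 ring H displaced by substituents)
  + OH → O:1 H:1
Element totals:
  C: 10
  H: 8
  O: 1
Molecular formula: C10H8O.
  M = 10(12.011) + 8(1.008) + 15.999
    = 120.110 + 8.064 + 15.999 = 144.173

144.17 g/mol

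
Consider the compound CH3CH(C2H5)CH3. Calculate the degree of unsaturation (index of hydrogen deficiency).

Element totals:
  C: 5
  H: 12
Molecular formula: C5H12.
DoU = (2C + 2 + N − H − X) / 2 = (2·5 + 2 + 0 − 12 − 0) / 2 = 0.

0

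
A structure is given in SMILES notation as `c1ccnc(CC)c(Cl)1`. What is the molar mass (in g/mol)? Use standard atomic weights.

Atom tally by fragment:
  pyridine ring core → C:5 H:5 N:1
  (− 2 ring H displaced by substituents)
  + C2H5 → C:2 H:5
  + Cl → Cl:1
Element totals:
  C: 7
  H: 8
  Cl: 1
  N: 1
Molecular formula: C7H8ClN.
  M = 7(12.011) + 8(1.008) + 35.45 + 14.007
    = 84.077 + 8.064 + 35.450 + 14.007 = 141.598

141.60 g/mol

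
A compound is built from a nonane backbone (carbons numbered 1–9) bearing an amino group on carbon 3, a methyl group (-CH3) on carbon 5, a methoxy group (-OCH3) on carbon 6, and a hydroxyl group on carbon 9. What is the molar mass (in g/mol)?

Atom tally by fragment:
  CH3 → C:1 H:3
  CH2 → C:1 H:2
  CH(NH2) → C:1 H:3 N:1
  CH2 → C:1 H:2
  CH(CH3) → C:2 H:4
  CH(OCH3) → C:2 H:4 O:1
  CH2 → C:1 H:2
  CH2 → C:1 H:2
  CH2OH → C:1 H:3 O:1
Element totals:
  C: 11
  H: 25
  N: 1
  O: 2
Molecular formula: C11H25NO2.
  M = 11(12.011) + 25(1.008) + 14.007 + 2(15.999)
    = 132.121 + 25.200 + 14.007 + 31.998 = 203.326

203.33 g/mol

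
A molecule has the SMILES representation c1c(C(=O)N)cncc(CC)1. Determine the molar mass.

Atom tally by fragment:
  pyridine ring core → C:5 H:5 N:1
  (− 2 ring H displaced by substituents)
  + CONH2 → C:1 H:2 O:1 N:1
  + C2H5 → C:2 H:5
Element totals:
  C: 8
  H: 10
  N: 2
  O: 1
Molecular formula: C8H10N2O.
  M = 8(12.011) + 10(1.008) + 2(14.007) + 15.999
    = 96.088 + 10.080 + 28.014 + 15.999 = 150.181

150.18 g/mol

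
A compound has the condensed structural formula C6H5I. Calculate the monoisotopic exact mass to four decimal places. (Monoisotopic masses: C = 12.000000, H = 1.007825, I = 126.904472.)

203.9436

Atom tally by fragment:
  benzene ring core → C:6 H:6
  (− 1 ring H displaced by substituents)
  + I → I:1
Element totals:
  C: 6
  H: 5
  I: 1
Molecular formula: C6H5I.
  M = 6(12.0) + 5(1.007825) + 126.904472
    = 72.000000 + 5.039125 + 126.904472 = 203.943597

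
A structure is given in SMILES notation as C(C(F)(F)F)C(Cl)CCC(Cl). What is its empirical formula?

Atom tally by fragment:
  F3CCH2 → C:2 H:2 F:3
  CH(Cl) → C:1 H:1 Cl:1
  CH2 → C:1 H:2
  CH2 → C:1 H:2
  CH2Cl → C:1 H:2 Cl:1
Element totals:
  C: 6
  H: 9
  Cl: 2
  F: 3
Molecular formula: C6H9Cl2F3.
gcd of subscripts (6, 2, 3, 9) = 1, so the empirical formula equals the molecular formula.

C6H9Cl2F3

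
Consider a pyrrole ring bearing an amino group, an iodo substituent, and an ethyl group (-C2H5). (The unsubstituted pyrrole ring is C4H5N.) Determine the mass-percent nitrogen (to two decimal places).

Atom tally by fragment:
  pyrrole ring core → C:4 H:5 N:1
  (− 3 ring H displaced by substituents)
  + NH2 → N:1 H:2
  + I → I:1
  + C2H5 → C:2 H:5
Element totals:
  C: 6
  H: 9
  I: 1
  N: 2
Molecular formula: C6H9IN2.
Molar mass = 236.056 g/mol.
Mass from N: 2 × 14.007 = 28.014 g/mol.
%N = 28.014 / 236.056 × 100 = 11.87%.

11.87%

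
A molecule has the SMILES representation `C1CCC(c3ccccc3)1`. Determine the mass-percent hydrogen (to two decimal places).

Atom tally by fragment:
  cyclobutane ring core → C:4 H:8
  (− 1 ring H displaced by substituents)
  + C6H5 → C:6 H:5
Element totals:
  C: 10
  H: 12
Molecular formula: C10H12.
Molar mass = 132.206 g/mol.
Mass from H: 12 × 1.008 = 12.096 g/mol.
%H = 12.096 / 132.206 × 100 = 9.15%.

9.15%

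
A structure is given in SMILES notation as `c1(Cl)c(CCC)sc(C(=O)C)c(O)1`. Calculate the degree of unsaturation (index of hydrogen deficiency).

4

Atom tally by fragment:
  thiophene ring core → C:4 H:4 S:1
  (− 4 ring H displaced by substituents)
  + Cl → Cl:1
  + CH2CH2CH3 → C:3 H:7
  + COCH3 → C:2 H:3 O:1
  + OH → O:1 H:1
Element totals:
  C: 9
  H: 11
  Cl: 1
  O: 2
  S: 1
Molecular formula: C9H11ClO2S.
DoU = (2C + 2 + N − H − X) / 2 = (2·9 + 2 + 0 − 11 − 1) / 2 = 4.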